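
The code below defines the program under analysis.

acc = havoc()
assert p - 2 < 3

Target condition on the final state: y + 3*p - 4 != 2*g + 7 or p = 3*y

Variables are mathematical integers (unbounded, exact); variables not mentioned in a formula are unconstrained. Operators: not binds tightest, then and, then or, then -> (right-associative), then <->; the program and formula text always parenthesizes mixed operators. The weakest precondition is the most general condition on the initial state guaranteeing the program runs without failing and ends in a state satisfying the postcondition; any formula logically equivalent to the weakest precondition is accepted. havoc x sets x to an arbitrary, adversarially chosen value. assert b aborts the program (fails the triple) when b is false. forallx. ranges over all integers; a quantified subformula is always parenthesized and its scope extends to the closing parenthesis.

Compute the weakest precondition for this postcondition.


Working backward. After the program, the postcondition y + 3*p - 4 != 2*g + 7 or p = 3*y must hold; in canonical form it is 3*p + y != 2*g + 11 or p = 3*y.
Before assert p - 2 < 3: p < 5 and (3*p + y != 2*g + 11 or p = 3*y)
Before havoc acc: p < 5 and (3*p + y != 2*g + 11 or p = 3*y)
Answer: WP = p < 5 and (3*p + y != 2*g + 11 or p = 3*y)


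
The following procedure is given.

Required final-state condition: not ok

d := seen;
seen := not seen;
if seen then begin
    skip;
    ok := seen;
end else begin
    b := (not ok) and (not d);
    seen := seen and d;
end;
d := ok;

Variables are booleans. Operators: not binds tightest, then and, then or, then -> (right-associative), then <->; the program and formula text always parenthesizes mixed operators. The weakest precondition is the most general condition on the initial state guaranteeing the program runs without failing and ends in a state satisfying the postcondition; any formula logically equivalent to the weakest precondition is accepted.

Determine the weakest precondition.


Working backward. After the program, not ok must hold.
Before d := ok: not ok
Then branch requires not seen; else branch requires not ok.
Before the if: (seen -> (not seen)) and ((not seen) -> (not ok))
Before seen := not seen: ((not seen) -> seen) and (seen -> (not ok))
Before d := seen: ((not seen) -> seen) and (seen -> (not ok))
Answer: WP = ((not seen) -> seen) and (seen -> (not ok))


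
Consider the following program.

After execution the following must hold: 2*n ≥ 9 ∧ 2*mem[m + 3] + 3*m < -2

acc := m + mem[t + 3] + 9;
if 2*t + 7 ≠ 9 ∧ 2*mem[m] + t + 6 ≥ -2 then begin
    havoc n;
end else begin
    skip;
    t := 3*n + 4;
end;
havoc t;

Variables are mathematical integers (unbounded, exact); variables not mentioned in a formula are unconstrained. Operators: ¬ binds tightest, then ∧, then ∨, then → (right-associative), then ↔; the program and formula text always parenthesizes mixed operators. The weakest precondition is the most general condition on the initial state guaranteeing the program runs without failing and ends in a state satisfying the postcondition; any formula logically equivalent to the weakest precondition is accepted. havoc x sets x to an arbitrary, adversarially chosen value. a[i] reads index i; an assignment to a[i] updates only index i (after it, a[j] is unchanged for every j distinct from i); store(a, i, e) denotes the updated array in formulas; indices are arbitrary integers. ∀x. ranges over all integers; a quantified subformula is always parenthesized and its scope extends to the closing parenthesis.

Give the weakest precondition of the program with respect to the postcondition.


Working backward. After the program, 2*n ≥ 9 ∧ 2*mem[m + 3] + 3*m < -2 must hold.
Before havoc t: 2*n ≥ 9 ∧ 2*mem[m + 3] + 3*m < -2
Then branch requires ∀n_1. (2*n_1 ≥ 9 ∧ 2*mem[m + 3] + 3*m < -2); else branch requires 2*n ≥ 9 ∧ 2*mem[m + 3] + 3*m < -2.
Before the if: ((2*t ≠ 2 ∧ 2*mem[m] + t ≥ -8) → (∀n_1. (2*n_1 ≥ 9 ∧ 2*mem[m + 3] + 3*m < -2))) ∧ ((¬(2*t ≠ 2 ∧ 2*mem[m] + t ≥ -8)) → (2*n ≥ 9 ∧ 2*mem[m + 3] + 3*m < -2))
Before acc := m + mem[t + 3] + 9: ((2*t ≠ 2 ∧ 2*mem[m] + t ≥ -8) → (∀n_1. (2*n_1 ≥ 9 ∧ 2*mem[m + 3] + 3*m < -2))) ∧ ((¬(2*t ≠ 2 ∧ 2*mem[m] + t ≥ -8)) → (2*n ≥ 9 ∧ 2*mem[m + 3] + 3*m < -2))
Answer: WP = ((2*t ≠ 2 ∧ 2*mem[m] + t ≥ -8) → (∀n_1. (2*n_1 ≥ 9 ∧ 2*mem[m + 3] + 3*m < -2))) ∧ ((¬(2*t ≠ 2 ∧ 2*mem[m] + t ≥ -8)) → (2*n ≥ 9 ∧ 2*mem[m + 3] + 3*m < -2))


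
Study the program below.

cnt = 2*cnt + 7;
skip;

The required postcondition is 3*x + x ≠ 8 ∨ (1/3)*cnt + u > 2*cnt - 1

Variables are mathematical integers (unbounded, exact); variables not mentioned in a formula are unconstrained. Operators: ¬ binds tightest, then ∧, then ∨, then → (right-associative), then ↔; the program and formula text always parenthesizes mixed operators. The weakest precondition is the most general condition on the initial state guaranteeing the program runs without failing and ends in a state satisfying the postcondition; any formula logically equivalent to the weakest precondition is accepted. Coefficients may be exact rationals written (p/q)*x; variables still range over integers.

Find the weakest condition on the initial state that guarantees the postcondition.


Working backward. After the program, the postcondition 3*x + x ≠ 8 ∨ (1/3)*cnt + u > 2*cnt - 1 must hold; in canonical form it is 4*x ≠ 8 ∨ u > (5/3)*cnt - 1.
Before skip: 4*x ≠ 8 ∨ u > (5/3)*cnt - 1
Before cnt := 2*cnt + 7: 4*x ≠ 8 ∨ u > (10/3)*cnt + 32/3
Answer: WP = 4*x ≠ 8 ∨ u > (10/3)*cnt + 32/3


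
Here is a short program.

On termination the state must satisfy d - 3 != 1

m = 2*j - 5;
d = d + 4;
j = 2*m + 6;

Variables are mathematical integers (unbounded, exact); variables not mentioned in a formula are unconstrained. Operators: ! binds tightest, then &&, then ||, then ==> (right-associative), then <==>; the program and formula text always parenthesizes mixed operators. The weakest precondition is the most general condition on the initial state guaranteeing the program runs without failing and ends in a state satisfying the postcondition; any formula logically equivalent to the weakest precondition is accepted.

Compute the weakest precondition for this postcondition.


Working backward. After the program, the postcondition d - 3 != 1 must hold; in canonical form it is d != 4.
Before j := 2*m + 6: d != 4
Before d := d + 4: d != 0
Before m := 2*j - 5: d != 0
Answer: WP = d != 0


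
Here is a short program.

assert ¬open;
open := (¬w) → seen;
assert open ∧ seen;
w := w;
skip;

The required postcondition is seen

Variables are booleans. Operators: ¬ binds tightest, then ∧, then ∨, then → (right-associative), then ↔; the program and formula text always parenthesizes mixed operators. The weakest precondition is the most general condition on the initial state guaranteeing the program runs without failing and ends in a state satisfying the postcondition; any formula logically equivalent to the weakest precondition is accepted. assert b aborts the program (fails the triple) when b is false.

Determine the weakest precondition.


Working backward. After the program, seen must hold.
Before skip: seen
Before w := w: seen
Before assert open ∧ seen: open ∧ seen
Before open := (¬w) → seen: ((¬w) → seen) ∧ seen
Before assert ¬open: (¬open) ∧ ((¬w) → seen) ∧ seen
Answer: WP = (¬open) ∧ ((¬w) → seen) ∧ seen


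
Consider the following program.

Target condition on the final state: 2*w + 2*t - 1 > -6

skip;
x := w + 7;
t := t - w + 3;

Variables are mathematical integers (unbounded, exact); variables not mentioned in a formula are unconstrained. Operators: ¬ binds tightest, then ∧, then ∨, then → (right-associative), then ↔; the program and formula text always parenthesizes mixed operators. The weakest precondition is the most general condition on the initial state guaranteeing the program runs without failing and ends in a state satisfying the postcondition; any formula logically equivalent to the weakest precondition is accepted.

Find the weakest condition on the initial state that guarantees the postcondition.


Working backward. After the program, the postcondition 2*w + 2*t - 1 > -6 must hold; in canonical form it is 2*t + 2*w > -5.
Before t := t - w + 3: 2*t > -11
Before x := w + 7: 2*t > -11
Before skip: 2*t > -11
Answer: WP = 2*t > -11


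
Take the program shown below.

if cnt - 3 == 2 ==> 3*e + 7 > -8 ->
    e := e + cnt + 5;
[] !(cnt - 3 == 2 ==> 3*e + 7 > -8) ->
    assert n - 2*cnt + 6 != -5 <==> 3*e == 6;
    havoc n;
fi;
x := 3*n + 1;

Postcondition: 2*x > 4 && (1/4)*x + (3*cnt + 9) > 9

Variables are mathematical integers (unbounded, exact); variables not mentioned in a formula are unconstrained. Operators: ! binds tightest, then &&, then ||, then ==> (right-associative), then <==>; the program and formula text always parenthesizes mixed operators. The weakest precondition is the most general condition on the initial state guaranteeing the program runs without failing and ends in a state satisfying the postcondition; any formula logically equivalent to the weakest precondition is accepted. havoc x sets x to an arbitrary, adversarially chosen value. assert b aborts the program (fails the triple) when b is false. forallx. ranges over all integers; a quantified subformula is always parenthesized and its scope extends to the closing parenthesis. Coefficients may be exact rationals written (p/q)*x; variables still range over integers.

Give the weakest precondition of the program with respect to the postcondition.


Working backward. After the program, the postcondition 2*x > 4 && (1/4)*x + (3*cnt + 9) > 9 must hold; in canonical form it is 2*x > 4 && 3*cnt + (1/4)*x > 0.
Before x := 3*n + 1: 6*n > 2 && 3*cnt + (3/4)*n > -1/4
Then branch requires 6*n > 2 && 3*cnt + (3/4)*n > -1/4; else branch requires (n != 2*cnt - 11 <==> 3*e == 6) && (forall n_1. (6*n_1 > 2 && 3*cnt + (3/4)*n_1 > -1/4)).
Before the if: ((cnt == 5 ==> 3*e > -15) ==> (6*n > 2 && 3*cnt + (3/4)*n > -1/4)) && ((!(cnt == 5 ==> 3*e > -15)) ==> ((n != 2*cnt - 11 <==> 3*e == 6) && (forall n_1. (6*n_1 > 2 && 3*cnt + (3/4)*n_1 > -1/4))))
Answer: WP = ((cnt == 5 ==> 3*e > -15) ==> (6*n > 2 && 3*cnt + (3/4)*n > -1/4)) && ((!(cnt == 5 ==> 3*e > -15)) ==> ((n != 2*cnt - 11 <==> 3*e == 6) && (forall n_1. (6*n_1 > 2 && 3*cnt + (3/4)*n_1 > -1/4))))


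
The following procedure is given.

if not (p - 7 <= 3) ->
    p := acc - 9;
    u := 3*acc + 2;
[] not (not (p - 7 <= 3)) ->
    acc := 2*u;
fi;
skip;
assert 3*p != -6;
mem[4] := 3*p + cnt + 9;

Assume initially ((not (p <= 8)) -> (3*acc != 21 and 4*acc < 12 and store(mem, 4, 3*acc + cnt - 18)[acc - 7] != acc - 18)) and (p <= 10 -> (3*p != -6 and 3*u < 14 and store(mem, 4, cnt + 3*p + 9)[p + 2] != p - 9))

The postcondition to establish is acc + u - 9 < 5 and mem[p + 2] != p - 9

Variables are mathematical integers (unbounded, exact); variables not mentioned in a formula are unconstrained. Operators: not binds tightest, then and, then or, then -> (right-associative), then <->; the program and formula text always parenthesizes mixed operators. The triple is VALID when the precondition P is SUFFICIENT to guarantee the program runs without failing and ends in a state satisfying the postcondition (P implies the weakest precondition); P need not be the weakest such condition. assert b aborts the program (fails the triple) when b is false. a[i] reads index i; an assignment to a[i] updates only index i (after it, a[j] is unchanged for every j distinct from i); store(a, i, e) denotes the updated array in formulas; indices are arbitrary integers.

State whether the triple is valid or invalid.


Working backward. After the program, the postcondition acc + u - 9 < 5 and mem[p + 2] != p - 9 must hold; in canonical form it is acc + u < 14 and mem[p + 2] != p - 9.
Before mem[4] := 3*p + cnt + 9: acc + u < 14 and store(mem, 4, cnt + 3*p + 9)[p + 2] != p - 9
Before assert 3*p != -6: 3*p != -6 and acc + u < 14 and store(mem, 4, cnt + 3*p + 9)[p + 2] != p - 9
Before skip: 3*p != -6 and acc + u < 14 and store(mem, 4, cnt + 3*p + 9)[p + 2] != p - 9
Then branch requires 3*acc != 21 and 4*acc < 12 and store(mem, 4, 3*acc + cnt - 18)[acc - 7] != acc - 18; else branch requires 3*p != -6 and 3*u < 14 and store(mem, 4, cnt + 3*p + 9)[p + 2] != p - 9.
Before the if: ((not (p <= 10)) -> (3*acc != 21 and 4*acc < 12 and store(mem, 4, 3*acc + cnt - 18)[acc - 7] != acc - 18)) and (p <= 10 -> (3*p != -6 and 3*u < 14 and store(mem, 4, cnt + 3*p + 9)[p + 2] != p - 9))
The weakest precondition is ((not (p <= 10)) -> (3*acc != 21 and 4*acc < 12 and store(mem, 4, 3*acc + cnt - 18)[acc - 7] != acc - 18)) and (p <= 10 -> (3*p != -6 and 3*u < 14 and store(mem, 4, cnt + 3*p + 9)[p + 2] != p - 9)).
Check whether ((not (p <= 8)) -> (3*acc != 21 and 4*acc < 12 and store(mem, 4, 3*acc + cnt - 18)[acc - 7] != acc - 18)) and (p <= 10 -> (3*p != -6 and 3*u < 14 and store(mem, 4, cnt + 3*p + 9)[p + 2] != p - 9)) implies it.
Every state satisfying the precondition satisfies the weakest precondition: the implication holds.
Answer: valid


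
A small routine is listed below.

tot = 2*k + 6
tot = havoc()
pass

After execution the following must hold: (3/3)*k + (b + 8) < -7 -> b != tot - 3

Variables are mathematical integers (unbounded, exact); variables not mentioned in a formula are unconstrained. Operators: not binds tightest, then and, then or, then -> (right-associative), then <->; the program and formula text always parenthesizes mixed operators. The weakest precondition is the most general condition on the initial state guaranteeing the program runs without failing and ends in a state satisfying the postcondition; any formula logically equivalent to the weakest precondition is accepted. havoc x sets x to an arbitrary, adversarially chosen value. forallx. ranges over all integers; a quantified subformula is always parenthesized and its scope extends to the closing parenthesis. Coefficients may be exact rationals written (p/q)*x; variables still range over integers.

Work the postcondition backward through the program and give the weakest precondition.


Working backward. After the program, the postcondition (3/3)*k + (b + 8) < -7 -> b != tot - 3 must hold; in canonical form it is b + k < -15 -> b != tot - 3.
Before skip: b + k < -15 -> b != tot - 3
Before havoc tot: forall tot_1. (b + k < -15 -> b != tot_1 - 3)
Before tot := 2*k + 6: forall tot_1. (b + k < -15 -> b != tot_1 - 3)
Answer: WP = forall tot_1. (b + k < -15 -> b != tot_1 - 3)


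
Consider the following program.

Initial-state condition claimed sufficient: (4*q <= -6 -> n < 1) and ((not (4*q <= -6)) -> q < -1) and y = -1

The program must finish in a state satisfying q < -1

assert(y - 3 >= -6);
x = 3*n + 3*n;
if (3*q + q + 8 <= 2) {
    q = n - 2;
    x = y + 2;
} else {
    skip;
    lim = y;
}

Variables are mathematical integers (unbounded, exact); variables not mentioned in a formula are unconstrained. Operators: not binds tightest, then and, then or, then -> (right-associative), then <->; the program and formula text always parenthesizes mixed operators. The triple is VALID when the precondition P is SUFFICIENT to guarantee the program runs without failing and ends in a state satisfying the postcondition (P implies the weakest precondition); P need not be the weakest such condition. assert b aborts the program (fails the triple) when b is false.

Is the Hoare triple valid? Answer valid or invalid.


Working backward. After the program, q < -1 must hold.
Then branch requires n < 1; else branch requires q < -1.
Before the if: (4*q <= -6 -> n < 1) and ((not (4*q <= -6)) -> q < -1)
Before x := 3*n + 3*n: (4*q <= -6 -> n < 1) and ((not (4*q <= -6)) -> q < -1)
Before assert y - 3 >= -6: y >= -3 and (4*q <= -6 -> n < 1) and ((not (4*q <= -6)) -> q < -1)
The weakest precondition is y >= -3 and (4*q <= -6 -> n < 1) and ((not (4*q <= -6)) -> q < -1).
Check whether (4*q <= -6 -> n < 1) and ((not (4*q <= -6)) -> q < -1) and y = -1 implies it.
Every state satisfying the precondition satisfies the weakest precondition: the implication holds.
Answer: valid


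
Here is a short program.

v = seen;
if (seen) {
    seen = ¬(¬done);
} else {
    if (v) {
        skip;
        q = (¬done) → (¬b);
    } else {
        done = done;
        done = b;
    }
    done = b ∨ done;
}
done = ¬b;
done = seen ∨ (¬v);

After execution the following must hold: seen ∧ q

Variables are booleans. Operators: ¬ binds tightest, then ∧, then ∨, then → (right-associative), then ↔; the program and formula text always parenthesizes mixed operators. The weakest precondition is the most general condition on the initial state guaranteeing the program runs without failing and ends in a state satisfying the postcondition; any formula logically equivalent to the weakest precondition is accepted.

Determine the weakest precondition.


Working backward. After the program, seen ∧ q must hold.
Before done := seen ∨ (¬v): seen ∧ q
Before done := ¬b: seen ∧ q
Then branch requires done ∧ q; else branch requires (v → (seen ∧ ((¬done) → (¬b)))) ∧ ((¬v) → (seen ∧ q)).
Before the if: (seen → (done ∧ q)) ∧ ((¬seen) → ((v → (seen ∧ ((¬done) → (¬b)))) ∧ ((¬v) → (seen ∧ q))))
Before v := seen: (seen → (done ∧ q)) ∧ ((¬seen) → ((seen → (seen ∧ ((¬done) → (¬b)))) ∧ ((¬seen) → (seen ∧ q))))
Answer: WP = (seen → (done ∧ q)) ∧ ((¬seen) → ((seen → (seen ∧ ((¬done) → (¬b)))) ∧ ((¬seen) → (seen ∧ q))))


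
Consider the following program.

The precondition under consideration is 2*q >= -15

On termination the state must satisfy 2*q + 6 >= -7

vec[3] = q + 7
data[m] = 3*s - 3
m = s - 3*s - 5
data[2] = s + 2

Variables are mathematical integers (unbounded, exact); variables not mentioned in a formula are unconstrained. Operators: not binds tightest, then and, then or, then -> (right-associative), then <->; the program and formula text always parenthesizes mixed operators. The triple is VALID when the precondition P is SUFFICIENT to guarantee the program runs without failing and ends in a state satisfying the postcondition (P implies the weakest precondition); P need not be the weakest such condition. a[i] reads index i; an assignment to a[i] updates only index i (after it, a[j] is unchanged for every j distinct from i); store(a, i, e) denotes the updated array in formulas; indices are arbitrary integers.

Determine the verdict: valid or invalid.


Working backward. After the program, the postcondition 2*q + 6 >= -7 must hold; in canonical form it is 2*q >= -13.
Before data[2] := s + 2: 2*q >= -13
Before m := s - 3*s - 5: 2*q >= -13
Before data[m] := 3*s - 3: 2*q >= -13
Before vec[3] := q + 7: 2*q >= -13
The weakest precondition is 2*q >= -13.
Check whether 2*q >= -15 implies it.
Countermodel: at the initial state q = -7, the precondition holds but the weakest precondition fails.
Answer: invalid


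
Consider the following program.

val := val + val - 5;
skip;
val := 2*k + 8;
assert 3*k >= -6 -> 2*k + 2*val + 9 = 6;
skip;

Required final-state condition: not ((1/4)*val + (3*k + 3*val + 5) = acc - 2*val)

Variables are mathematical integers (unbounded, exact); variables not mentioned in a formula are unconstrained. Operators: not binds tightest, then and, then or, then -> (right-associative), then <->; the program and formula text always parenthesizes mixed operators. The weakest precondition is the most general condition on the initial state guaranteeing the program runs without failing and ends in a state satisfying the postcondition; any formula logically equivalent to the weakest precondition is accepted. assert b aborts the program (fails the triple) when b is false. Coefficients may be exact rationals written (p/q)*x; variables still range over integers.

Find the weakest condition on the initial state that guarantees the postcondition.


Working backward. After the program, the postcondition not ((1/4)*val + (3*k + 3*val + 5) = acc - 2*val) must hold; in canonical form it is not (3*k + (21/4)*val = acc - 5).
Before skip: not (3*k + (21/4)*val = acc - 5)
Before assert 3*k >= -6 -> 2*k + 2*val + 9 = 6: (3*k >= -6 -> 2*k + 2*val = -3) and (not (3*k + (21/4)*val = acc - 5))
Before val := 2*k + 8: (3*k >= -6 -> 6*k = -19) and (not ((27/2)*k = acc - 47))
Before skip: (3*k >= -6 -> 6*k = -19) and (not ((27/2)*k = acc - 47))
Before val := val + val - 5: (3*k >= -6 -> 6*k = -19) and (not ((27/2)*k = acc - 47))
Answer: WP = (3*k >= -6 -> 6*k = -19) and (not ((27/2)*k = acc - 47))


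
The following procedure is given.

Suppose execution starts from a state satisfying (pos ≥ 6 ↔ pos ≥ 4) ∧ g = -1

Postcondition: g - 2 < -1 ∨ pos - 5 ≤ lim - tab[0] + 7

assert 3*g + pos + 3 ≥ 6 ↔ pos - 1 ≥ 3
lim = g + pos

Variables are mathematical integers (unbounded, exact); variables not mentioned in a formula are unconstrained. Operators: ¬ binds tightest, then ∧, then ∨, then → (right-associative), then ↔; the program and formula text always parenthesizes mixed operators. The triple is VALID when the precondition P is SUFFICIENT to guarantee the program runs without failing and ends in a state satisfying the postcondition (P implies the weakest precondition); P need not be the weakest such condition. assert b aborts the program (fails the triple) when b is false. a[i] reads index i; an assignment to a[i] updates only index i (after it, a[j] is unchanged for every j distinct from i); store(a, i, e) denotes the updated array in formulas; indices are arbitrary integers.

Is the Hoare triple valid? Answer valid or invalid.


Working backward. After the program, the postcondition g - 2 < -1 ∨ pos - 5 ≤ lim - tab[0] + 7 must hold; in canonical form it is g < 1 ∨ tab[0] + pos ≤ lim + 12.
Before lim := g + pos: g < 1 ∨ tab[0] ≤ g + 12
Before assert 3*g + pos + 3 ≥ 6 ↔ pos - 1 ≥ 3: (3*g + pos ≥ 3 ↔ pos ≥ 4) ∧ (g < 1 ∨ tab[0] ≤ g + 12)
The weakest precondition is (3*g + pos ≥ 3 ↔ pos ≥ 4) ∧ (g < 1 ∨ tab[0] ≤ g + 12).
Check whether (pos ≥ 6 ↔ pos ≥ 4) ∧ g = -1 implies it.
Every state satisfying the precondition satisfies the weakest precondition: the implication holds.
Answer: valid


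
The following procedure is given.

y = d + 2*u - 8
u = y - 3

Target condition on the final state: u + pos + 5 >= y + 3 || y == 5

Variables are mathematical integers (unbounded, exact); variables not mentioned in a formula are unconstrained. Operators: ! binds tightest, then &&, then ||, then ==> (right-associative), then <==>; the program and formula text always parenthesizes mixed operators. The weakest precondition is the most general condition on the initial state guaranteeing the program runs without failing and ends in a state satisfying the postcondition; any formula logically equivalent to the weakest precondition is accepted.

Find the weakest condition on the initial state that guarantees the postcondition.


Working backward. After the program, the postcondition u + pos + 5 >= y + 3 || y == 5 must hold; in canonical form it is pos + u >= y - 2 || y == 5.
Before u := y - 3: pos >= 1 || y == 5
Before y := d + 2*u - 8: pos >= 1 || d + 2*u == 13
Answer: WP = pos >= 1 || d + 2*u == 13


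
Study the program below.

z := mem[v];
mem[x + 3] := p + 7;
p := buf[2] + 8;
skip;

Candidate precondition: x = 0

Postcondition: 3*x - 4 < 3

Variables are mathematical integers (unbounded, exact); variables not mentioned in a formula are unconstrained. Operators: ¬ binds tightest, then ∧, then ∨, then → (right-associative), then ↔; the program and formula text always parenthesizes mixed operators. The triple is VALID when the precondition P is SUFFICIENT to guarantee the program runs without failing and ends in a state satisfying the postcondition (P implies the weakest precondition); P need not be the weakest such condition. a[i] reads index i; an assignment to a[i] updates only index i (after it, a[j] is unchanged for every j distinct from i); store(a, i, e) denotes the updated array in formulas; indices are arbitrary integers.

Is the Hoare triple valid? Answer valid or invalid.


Working backward. After the program, the postcondition 3*x - 4 < 3 must hold; in canonical form it is 3*x < 7.
Before skip: 3*x < 7
Before p := buf[2] + 8: 3*x < 7
Before mem[x + 3] := p + 7: 3*x < 7
Before z := mem[v]: 3*x < 7
The weakest precondition is 3*x < 7.
Check whether x = 0 implies it.
Every state satisfying the precondition satisfies the weakest precondition: the implication holds.
Answer: valid


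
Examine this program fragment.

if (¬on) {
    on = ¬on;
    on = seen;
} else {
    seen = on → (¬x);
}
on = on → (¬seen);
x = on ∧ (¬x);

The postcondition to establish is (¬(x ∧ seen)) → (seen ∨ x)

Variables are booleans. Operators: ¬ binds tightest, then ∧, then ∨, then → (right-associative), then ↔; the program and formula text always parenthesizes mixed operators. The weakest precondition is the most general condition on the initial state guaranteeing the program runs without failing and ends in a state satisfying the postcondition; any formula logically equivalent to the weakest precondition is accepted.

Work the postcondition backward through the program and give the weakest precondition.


Working backward. After the program, (¬(x ∧ seen)) → (seen ∨ x) must hold.
Before x := on ∧ (¬x): (¬(on ∧ (¬x) ∧ seen)) → (seen ∨ (on ∧ (¬x)))
Before on := on → (¬seen): (¬((on → (¬seen)) ∧ (¬x) ∧ seen)) → (seen ∨ ((on → (¬seen)) ∧ (¬x)))
Then branch requires (¬((seen → (¬seen)) ∧ (¬x) ∧ seen)) → (seen ∨ ((seen → (¬seen)) ∧ (¬x))); else branch requires (¬((on → (¬(on → (¬x)))) ∧ (¬x) ∧ (on → (¬x)))) → ((on → (¬x)) ∨ ((on → (¬(on → (¬x)))) ∧ (¬x))).
Before the if: ((¬on) → ((¬((seen → (¬seen)) ∧ (¬x) ∧ seen)) → (seen ∨ ((seen → (¬seen)) ∧ (¬x))))) ∧ (on → ((¬((on → (¬(on → (¬x)))) ∧ (¬x) ∧ (on → (¬x)))) → ((on → (¬x)) ∨ ((on → (¬(on → (¬x)))) ∧ (¬x)))))
Answer: WP = ((¬on) → ((¬((seen → (¬seen)) ∧ (¬x) ∧ seen)) → (seen ∨ ((seen → (¬seen)) ∧ (¬x))))) ∧ (on → ((¬((on → (¬(on → (¬x)))) ∧ (¬x) ∧ (on → (¬x)))) → ((on → (¬x)) ∨ ((on → (¬(on → (¬x)))) ∧ (¬x)))))


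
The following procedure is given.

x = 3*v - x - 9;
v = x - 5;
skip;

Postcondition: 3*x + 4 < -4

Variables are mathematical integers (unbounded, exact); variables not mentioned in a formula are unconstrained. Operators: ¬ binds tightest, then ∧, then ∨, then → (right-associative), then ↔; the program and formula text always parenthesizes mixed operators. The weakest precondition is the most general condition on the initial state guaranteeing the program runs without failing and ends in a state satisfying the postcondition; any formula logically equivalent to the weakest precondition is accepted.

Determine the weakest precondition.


Working backward. After the program, the postcondition 3*x + 4 < -4 must hold; in canonical form it is 3*x < -8.
Before skip: 3*x < -8
Before v := x - 5: 3*x < -8
Before x := 3*v - x - 9: 9*v < 3*x + 19
Answer: WP = 9*v < 3*x + 19


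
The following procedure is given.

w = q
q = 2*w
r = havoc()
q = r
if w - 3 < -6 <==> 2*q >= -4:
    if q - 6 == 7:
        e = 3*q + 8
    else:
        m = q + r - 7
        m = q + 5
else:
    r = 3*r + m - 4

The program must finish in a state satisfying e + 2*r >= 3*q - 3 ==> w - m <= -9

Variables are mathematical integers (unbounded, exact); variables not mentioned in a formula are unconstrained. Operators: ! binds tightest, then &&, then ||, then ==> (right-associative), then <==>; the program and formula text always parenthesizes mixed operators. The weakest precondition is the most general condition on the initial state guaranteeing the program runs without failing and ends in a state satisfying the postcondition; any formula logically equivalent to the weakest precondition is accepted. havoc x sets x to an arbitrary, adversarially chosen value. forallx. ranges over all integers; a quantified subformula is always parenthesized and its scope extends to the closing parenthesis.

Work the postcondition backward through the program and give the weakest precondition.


Working backward. After the program, the postcondition e + 2*r >= 3*q - 3 ==> w - m <= -9 must hold; in canonical form it is e + 2*r >= 3*q - 3 ==> w <= m - 9.
Then branch requires (q == 13 ==> (2*r >= -11 ==> w <= m - 9)) && ((!(q == 13)) ==> (e + 2*r >= 3*q - 3 ==> w <= q - 4)); else branch requires e + 2*m + 6*r >= 3*q + 5 ==> w <= m - 9.
Before the if: ((w < -3 <==> 2*q >= -4) ==> ((q == 13 ==> (2*r >= -11 ==> w <= m - 9)) && ((!(q == 13)) ==> (e + 2*r >= 3*q - 3 ==> w <= q - 4)))) && ((!(w < -3 <==> 2*q >= -4)) ==> (e + 2*m + 6*r >= 3*q + 5 ==> w <= m - 9))
Before q := r: ((w < -3 <==> 2*r >= -4) ==> ((r == 13 ==> (2*r >= -11 ==> w <= m - 9)) && ((!(r == 13)) ==> (e >= r - 3 ==> w <= r - 4)))) && ((!(w < -3 <==> 2*r >= -4)) ==> (e + 2*m + 3*r >= 5 ==> w <= m - 9))
Before havoc r: forall r_1. (((w < -3 <==> 2*r_1 >= -4) ==> ((r_1 == 13 ==> (2*r_1 >= -11 ==> w <= m - 9)) && ((!(r_1 == 13)) ==> (e >= r_1 - 3 ==> w <= r_1 - 4)))) && ((!(w < -3 <==> 2*r_1 >= -4)) ==> (e + 2*m + 3*r_1 >= 5 ==> w <= m - 9)))
Before q := 2*w: forall r_1. (((w < -3 <==> 2*r_1 >= -4) ==> ((r_1 == 13 ==> (2*r_1 >= -11 ==> w <= m - 9)) && ((!(r_1 == 13)) ==> (e >= r_1 - 3 ==> w <= r_1 - 4)))) && ((!(w < -3 <==> 2*r_1 >= -4)) ==> (e + 2*m + 3*r_1 >= 5 ==> w <= m - 9)))
Before w := q: forall r_1. (((q < -3 <==> 2*r_1 >= -4) ==> ((r_1 == 13 ==> (2*r_1 >= -11 ==> q <= m - 9)) && ((!(r_1 == 13)) ==> (e >= r_1 - 3 ==> q <= r_1 - 4)))) && ((!(q < -3 <==> 2*r_1 >= -4)) ==> (e + 2*m + 3*r_1 >= 5 ==> q <= m - 9)))
Answer: WP = forall r_1. (((q < -3 <==> 2*r_1 >= -4) ==> ((r_1 == 13 ==> (2*r_1 >= -11 ==> q <= m - 9)) && ((!(r_1 == 13)) ==> (e >= r_1 - 3 ==> q <= r_1 - 4)))) && ((!(q < -3 <==> 2*r_1 >= -4)) ==> (e + 2*m + 3*r_1 >= 5 ==> q <= m - 9)))


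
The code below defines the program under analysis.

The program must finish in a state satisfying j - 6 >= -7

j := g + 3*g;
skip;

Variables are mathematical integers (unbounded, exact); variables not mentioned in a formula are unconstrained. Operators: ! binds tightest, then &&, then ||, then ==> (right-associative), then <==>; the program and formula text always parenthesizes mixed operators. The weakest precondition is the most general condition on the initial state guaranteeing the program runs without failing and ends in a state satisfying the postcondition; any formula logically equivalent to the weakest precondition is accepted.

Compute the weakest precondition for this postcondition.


Working backward. After the program, the postcondition j - 6 >= -7 must hold; in canonical form it is j >= -1.
Before skip: j >= -1
Before j := g + 3*g: 4*g >= -1
Answer: WP = 4*g >= -1


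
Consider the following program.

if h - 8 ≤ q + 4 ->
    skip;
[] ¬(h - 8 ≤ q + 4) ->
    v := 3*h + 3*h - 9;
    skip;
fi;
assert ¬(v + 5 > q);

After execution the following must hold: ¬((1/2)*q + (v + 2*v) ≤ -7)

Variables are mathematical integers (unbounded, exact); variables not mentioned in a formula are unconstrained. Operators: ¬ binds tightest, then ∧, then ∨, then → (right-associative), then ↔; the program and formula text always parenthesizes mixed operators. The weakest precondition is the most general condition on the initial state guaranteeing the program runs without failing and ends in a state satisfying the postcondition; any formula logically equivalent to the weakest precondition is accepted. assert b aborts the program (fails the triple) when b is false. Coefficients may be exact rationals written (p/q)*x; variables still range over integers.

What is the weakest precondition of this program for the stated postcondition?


Working backward. After the program, the postcondition ¬((1/2)*q + (v + 2*v) ≤ -7) must hold; in canonical form it is ¬((1/2)*q + 3*v ≤ -7).
Before assert ¬(v + 5 > q): (¬(v > q - 5)) ∧ (¬((1/2)*q + 3*v ≤ -7))
Then branch requires (¬(v > q - 5)) ∧ (¬((1/2)*q + 3*v ≤ -7)); else branch requires (¬(6*h > q + 4)) ∧ (¬(18*h + (1/2)*q ≤ 20)).
Before the if: (h ≤ q + 12 → ((¬(v > q - 5)) ∧ (¬((1/2)*q + 3*v ≤ -7)))) ∧ ((¬(h ≤ q + 12)) → ((¬(6*h > q + 4)) ∧ (¬(18*h + (1/2)*q ≤ 20))))
Answer: WP = (h ≤ q + 12 → ((¬(v > q - 5)) ∧ (¬((1/2)*q + 3*v ≤ -7)))) ∧ ((¬(h ≤ q + 12)) → ((¬(6*h > q + 4)) ∧ (¬(18*h + (1/2)*q ≤ 20))))


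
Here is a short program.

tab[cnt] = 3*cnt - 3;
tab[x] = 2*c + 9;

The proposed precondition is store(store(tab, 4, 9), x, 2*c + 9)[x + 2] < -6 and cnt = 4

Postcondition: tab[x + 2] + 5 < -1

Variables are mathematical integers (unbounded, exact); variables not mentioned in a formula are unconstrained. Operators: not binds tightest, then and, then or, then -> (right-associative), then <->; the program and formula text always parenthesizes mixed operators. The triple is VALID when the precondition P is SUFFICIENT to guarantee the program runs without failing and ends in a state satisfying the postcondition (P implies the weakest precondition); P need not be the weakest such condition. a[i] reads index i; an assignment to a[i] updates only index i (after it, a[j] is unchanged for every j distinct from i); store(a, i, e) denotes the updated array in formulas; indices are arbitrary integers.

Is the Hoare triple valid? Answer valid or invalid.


Working backward. After the program, the postcondition tab[x + 2] + 5 < -1 must hold; in canonical form it is tab[x + 2] < -6.
Before tab[x] := 2*c + 9: store(tab, x, 2*c + 9)[x + 2] < -6
Before tab[cnt] := 3*cnt - 3: store(store(tab, cnt, 3*cnt - 3), x, 2*c + 9)[x + 2] < -6
The weakest precondition is store(store(tab, cnt, 3*cnt - 3), x, 2*c + 9)[x + 2] < -6.
Check whether store(store(tab, 4, 9), x, 2*c + 9)[x + 2] < -6 and cnt = 4 implies it.
Every state satisfying the precondition satisfies the weakest precondition: the implication holds.
Answer: valid


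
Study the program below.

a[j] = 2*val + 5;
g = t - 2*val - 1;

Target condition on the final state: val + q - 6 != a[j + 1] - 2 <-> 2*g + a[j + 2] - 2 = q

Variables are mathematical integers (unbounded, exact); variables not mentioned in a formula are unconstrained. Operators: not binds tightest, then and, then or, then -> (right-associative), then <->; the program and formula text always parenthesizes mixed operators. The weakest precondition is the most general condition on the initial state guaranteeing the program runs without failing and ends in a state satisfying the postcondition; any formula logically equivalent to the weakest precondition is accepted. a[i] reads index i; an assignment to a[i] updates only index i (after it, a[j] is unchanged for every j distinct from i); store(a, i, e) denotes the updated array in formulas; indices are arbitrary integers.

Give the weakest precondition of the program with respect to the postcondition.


Working backward. After the program, the postcondition val + q - 6 != a[j + 1] - 2 <-> 2*g + a[j + 2] - 2 = q must hold; in canonical form it is q + val != a[j + 1] + 4 <-> a[j + 2] + 2*g = q + 2.
Before g := t - 2*val - 1: q + val != a[j + 1] + 4 <-> a[j + 2] + 2*t = q + 4*val + 4
Before a[j] := 2*val + 5: q + val != store(a, j, 2*val + 5)[j + 1] + 4 <-> store(a, j, 2*val + 5)[j + 2] + 2*t = q + 4*val + 4
Answer: WP = q + val != store(a, j, 2*val + 5)[j + 1] + 4 <-> store(a, j, 2*val + 5)[j + 2] + 2*t = q + 4*val + 4


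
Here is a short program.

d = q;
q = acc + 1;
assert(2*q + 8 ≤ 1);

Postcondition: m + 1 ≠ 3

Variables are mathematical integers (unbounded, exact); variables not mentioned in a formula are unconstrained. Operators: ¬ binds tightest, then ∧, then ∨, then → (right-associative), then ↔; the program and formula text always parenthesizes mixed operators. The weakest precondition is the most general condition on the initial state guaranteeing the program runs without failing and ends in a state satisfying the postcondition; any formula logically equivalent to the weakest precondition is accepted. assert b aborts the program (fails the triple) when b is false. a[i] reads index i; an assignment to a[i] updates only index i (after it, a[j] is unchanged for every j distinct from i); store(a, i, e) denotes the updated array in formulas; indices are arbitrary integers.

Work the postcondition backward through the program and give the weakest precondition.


Working backward. After the program, the postcondition m + 1 ≠ 3 must hold; in canonical form it is m ≠ 2.
Before assert 2*q + 8 ≤ 1: 2*q ≤ -7 ∧ m ≠ 2
Before q := acc + 1: 2*acc ≤ -9 ∧ m ≠ 2
Before d := q: 2*acc ≤ -9 ∧ m ≠ 2
Answer: WP = 2*acc ≤ -9 ∧ m ≠ 2


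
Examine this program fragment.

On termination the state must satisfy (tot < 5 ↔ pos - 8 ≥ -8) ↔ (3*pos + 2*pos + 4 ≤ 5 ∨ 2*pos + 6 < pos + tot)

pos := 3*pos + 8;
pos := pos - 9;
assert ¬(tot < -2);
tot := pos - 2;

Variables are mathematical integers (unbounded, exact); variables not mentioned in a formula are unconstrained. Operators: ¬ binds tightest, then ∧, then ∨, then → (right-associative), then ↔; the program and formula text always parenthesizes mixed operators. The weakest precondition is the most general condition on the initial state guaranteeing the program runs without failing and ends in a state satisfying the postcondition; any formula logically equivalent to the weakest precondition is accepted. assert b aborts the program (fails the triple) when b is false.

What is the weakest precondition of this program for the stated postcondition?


Working backward. After the program, the postcondition (tot < 5 ↔ pos - 8 ≥ -8) ↔ (3*pos + 2*pos + 4 ≤ 5 ∨ 2*pos + 6 < pos + tot) must hold; in canonical form it is (tot < 5 ↔ pos ≥ 0) ↔ (5*pos ≤ 1 ∨ pos < tot - 6).
Before tot := pos - 2: (pos < 7 ↔ pos ≥ 0) ↔ 5*pos ≤ 1
Before assert ¬(tot < -2): (¬(tot < -2)) ∧ ((pos < 7 ↔ pos ≥ 0) ↔ 5*pos ≤ 1)
Before pos := pos - 9: (¬(tot < -2)) ∧ ((pos < 16 ↔ pos ≥ 9) ↔ 5*pos ≤ 46)
Before pos := 3*pos + 8: (¬(tot < -2)) ∧ ((3*pos < 8 ↔ 3*pos ≥ 1) ↔ 15*pos ≤ 6)
Answer: WP = (¬(tot < -2)) ∧ ((3*pos < 8 ↔ 3*pos ≥ 1) ↔ 15*pos ≤ 6)


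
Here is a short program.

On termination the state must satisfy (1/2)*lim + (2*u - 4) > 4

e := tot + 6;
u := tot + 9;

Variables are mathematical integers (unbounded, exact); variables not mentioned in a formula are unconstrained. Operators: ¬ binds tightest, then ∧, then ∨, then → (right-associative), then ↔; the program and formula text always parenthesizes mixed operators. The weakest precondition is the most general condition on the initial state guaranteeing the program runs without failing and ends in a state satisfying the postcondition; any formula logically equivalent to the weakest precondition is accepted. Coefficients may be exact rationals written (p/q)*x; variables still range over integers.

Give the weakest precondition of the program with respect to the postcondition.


Working backward. After the program, the postcondition (1/2)*lim + (2*u - 4) > 4 must hold; in canonical form it is (1/2)*lim + 2*u > 8.
Before u := tot + 9: (1/2)*lim + 2*tot > -10
Before e := tot + 6: (1/2)*lim + 2*tot > -10
Answer: WP = (1/2)*lim + 2*tot > -10


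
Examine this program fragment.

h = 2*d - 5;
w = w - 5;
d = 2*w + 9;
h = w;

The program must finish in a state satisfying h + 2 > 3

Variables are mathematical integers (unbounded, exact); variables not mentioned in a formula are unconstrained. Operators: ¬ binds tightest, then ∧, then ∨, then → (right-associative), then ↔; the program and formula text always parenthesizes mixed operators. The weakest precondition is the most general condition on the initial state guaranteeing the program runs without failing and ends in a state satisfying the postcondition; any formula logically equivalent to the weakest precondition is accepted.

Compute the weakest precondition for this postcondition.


Working backward. After the program, the postcondition h + 2 > 3 must hold; in canonical form it is h > 1.
Before h := w: w > 1
Before d := 2*w + 9: w > 1
Before w := w - 5: w > 6
Before h := 2*d - 5: w > 6
Answer: WP = w > 6
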